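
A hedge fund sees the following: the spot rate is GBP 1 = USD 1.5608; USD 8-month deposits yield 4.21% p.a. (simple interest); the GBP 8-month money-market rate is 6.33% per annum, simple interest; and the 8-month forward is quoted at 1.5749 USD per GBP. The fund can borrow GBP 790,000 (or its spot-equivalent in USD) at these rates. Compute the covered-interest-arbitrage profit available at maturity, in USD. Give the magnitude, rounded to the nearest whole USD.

T = 8/12 years.
Route A — deposit GBP, sell forward: 790,000 × 1.042200 × 1.5749 = USD 1,296,675.02.
Route B — convert at spot, deposit USD: 790,000 × 1.5608 × 1.028066667 = USD 1,267,639.10.
The quoted forward overvalues GBP, so borrow USD, buy GBP at spot, deposit the GBP at 6.33%, and sell the proceeds forward at 1.5749.
Arbitrage profit = |1,296,675.02 − 1,267,639.10| = USD 29,036.

USD 29,036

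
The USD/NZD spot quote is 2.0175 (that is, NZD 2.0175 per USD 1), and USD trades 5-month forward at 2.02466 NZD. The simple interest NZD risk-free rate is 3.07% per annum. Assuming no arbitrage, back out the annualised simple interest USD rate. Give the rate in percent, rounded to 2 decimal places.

2.21%

T = 5/12 years.
By CIP, F/S equals the NZD-to-USD growth ratio: 2.02466/2.0175 = 1.0035489.
NZD growth factor: 1 + 0.0307×5/12 = 1.0127917.
That pins the USD growth at 1.0092101.
(1.0092101 − 1)/T = 0.022104, i.e. 2.21%.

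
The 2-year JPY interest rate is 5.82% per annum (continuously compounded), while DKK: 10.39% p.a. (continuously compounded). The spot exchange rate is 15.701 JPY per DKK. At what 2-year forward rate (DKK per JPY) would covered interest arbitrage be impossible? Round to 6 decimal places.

T = 2 years.
JPY accumulates by e^(0.0582×2) = 1.1234452.
DKK growth factor: e^(0.1039×2) = 1.230967.
Forward (JPY per DKK) = 15.701 × 1.1234452 / 1.230967 = 14.32956.
Invert for DKK per JPY: 1 / 14.32956 = 0.069786.

0.069786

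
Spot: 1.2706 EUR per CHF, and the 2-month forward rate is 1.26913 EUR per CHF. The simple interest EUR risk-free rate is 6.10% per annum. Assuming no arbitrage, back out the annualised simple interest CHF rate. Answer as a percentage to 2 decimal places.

T = 2/12 years.
By CIP, F/S equals the EUR-to-CHF growth ratio: 1.26913/1.2706 = 0.9988431.
EUR growth factor: 1 + 0.0610×2/12 = 1.0101667.
Hence g_CHF = 1.0113367.
(1.0113367 − 1)/T = 0.068020, i.e. 6.80%.

6.80%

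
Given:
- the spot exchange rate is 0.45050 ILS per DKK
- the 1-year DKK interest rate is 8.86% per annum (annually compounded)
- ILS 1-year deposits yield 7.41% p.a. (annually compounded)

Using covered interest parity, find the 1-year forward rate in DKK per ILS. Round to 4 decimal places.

2.2497

T = 1 year.
Growth of 1 ILS over T: (1 + 0.0741)^1 = 1.074100.
Growth of 1 DKK over T: (1 + 0.0886)^1 = 1.088600.
CIP: F = S · (grow ILS)/(grow DKK) = 0.4505 × 1.074100/1.088600 = 0.4444994 ILS per DKK.
Quoted the other way: 1/0.4444994 = 2.2497 DKK per ILS.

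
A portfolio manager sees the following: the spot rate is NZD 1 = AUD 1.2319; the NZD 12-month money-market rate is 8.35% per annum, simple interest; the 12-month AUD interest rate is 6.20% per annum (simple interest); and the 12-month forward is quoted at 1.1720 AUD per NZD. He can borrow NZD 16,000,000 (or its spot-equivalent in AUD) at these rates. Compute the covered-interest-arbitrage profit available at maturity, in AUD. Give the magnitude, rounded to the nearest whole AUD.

T = 1 year.
Invest the NZD and cover forward: 16,000,000 × 1.083500 × 1.1720 = AUD 20,317,792.00.
Convert at spot and invest in AUD: 16,000,000 × 1.2319 × 1.062000 = AUD 20,932,444.80.
The quoted forward undervalues NZD, so borrow NZD, convert to AUD at spot, deposit the AUD at 6.20%, and buy NZD forward at 1.1720 to cover the loan.
The gap between the two covered legs is AUD 614,653.

AUD 614,653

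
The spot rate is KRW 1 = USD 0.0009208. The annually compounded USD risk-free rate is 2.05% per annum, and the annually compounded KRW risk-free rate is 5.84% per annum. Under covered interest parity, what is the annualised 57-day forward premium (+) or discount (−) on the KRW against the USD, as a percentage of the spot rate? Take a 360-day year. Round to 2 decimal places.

-3.64%

T = 57/360 years.
CIP forward (USD per KRW) = 0.0009208 × 1.0032182/1.0090272 = 0.0009154989.
Annualised premium = (F − S)/S × (1/T) = (0.0009154989 − 0.0009208)/0.0009208 ÷ (57/360) = -3.64%.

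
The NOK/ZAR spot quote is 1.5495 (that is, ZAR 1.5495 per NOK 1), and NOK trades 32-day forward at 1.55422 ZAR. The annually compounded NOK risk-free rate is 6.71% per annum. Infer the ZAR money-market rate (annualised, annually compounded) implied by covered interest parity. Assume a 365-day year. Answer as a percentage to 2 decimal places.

10.48%

T = 32/365 years.
F/S = 1.55422/1.5495 = 1.0030461 = (growth of ZAR) / (growth of NOK).
NOK growth factor: (1 + 0.0671)^(32/365) = 1.005710.
So the ZAR growth factor = 1.0087735.
r = 1.0087735^(365/32) − 1 = 0.104769 → 10.48%.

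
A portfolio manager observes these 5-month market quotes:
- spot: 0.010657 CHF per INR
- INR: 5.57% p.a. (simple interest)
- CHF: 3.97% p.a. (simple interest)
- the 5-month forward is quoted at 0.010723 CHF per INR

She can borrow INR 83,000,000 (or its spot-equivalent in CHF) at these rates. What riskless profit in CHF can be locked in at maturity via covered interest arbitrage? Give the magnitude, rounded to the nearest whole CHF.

T = 5/12 years.
Keep in INR, deliver into the forward: 83,000,000·1.02320833·0.010723 = CHF 910,664.62.
Swap to CHF now, deposit: 83,000,000·0.010657·1.01654167 = CHF 899,162.62.
The quoted forward overvalues INR, so borrow CHF, buy INR at spot, deposit the INR at 5.57%, and sell the proceeds forward at 0.010723.
Profit = 910,664.62 − 899,162.62 = CHF 11,502.

CHF 11,502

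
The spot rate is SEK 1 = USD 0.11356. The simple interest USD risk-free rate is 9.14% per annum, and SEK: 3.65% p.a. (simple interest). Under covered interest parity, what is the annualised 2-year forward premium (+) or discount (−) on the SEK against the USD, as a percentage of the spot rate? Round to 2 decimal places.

T = 2 years.
CIP forward (USD per SEK) = 0.11356 × 1.182800/1.073000 = 0.12518059.
Annualised premium = (F − S)/S × (1/T) = (0.12518059 − 0.11356)/0.11356 ÷ 2 = 5.12%.

+5.12%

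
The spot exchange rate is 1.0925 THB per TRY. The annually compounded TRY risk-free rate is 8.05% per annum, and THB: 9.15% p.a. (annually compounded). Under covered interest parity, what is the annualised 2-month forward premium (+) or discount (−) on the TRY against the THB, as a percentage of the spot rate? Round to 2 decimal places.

T = 2/12 years.
No-arbitrage forward: 1.0925 × 1.0146991 / 1.0129876 = 1.0943458 THB/TRY.
(F − S)/S ÷ T = (1.0943458 − 1.0925)/1.0925/(2/12) = 0.010137 → 1.01%.

+1.01%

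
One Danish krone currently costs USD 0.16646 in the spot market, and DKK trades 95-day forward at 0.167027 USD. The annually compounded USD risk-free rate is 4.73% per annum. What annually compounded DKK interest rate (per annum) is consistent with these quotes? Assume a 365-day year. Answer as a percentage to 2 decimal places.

3.37%

T = 95/365 years.
By CIP, F/S equals the USD-to-DKK growth ratio: 0.167027/0.16646 = 1.0034062.
USD growth factor: (1 + 0.0473)^(95/365) = 1.0121013.
Hence g_DKK = 1.0086656.
r = 1.0086656^(365/95) − 1 = 0.033706 → 3.37%.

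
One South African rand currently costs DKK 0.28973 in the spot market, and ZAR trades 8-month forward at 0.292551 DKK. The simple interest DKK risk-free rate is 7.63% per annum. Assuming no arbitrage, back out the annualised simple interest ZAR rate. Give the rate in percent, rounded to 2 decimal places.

T = 8/12 years.
CIP gives F = S · g_DKK/g_ZAR, so g_DKK/g_ZAR = 0.292551/0.28973 = 1.0097367.
DKK growth factor: 1 + 0.0763×8/12 = 1.0508667.
So the ZAR growth factor = 1.0407334.
(1.0407334 − 1)/T = 0.061100, i.e. 6.11%.

6.11%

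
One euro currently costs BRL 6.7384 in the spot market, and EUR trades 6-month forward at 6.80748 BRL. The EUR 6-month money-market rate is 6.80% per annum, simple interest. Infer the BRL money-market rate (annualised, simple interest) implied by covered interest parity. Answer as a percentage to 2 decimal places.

T = 6/12 years.
F/S = 6.80748/6.7384 = 1.0102517 = (growth of BRL) / (growth of EUR).
The EUR side grows by 1 + 0.0680×6/12 = 1.034000.
So the BRL growth factor = 1.0446003.
(1.0446003 − 1)/T = 0.089201, i.e. 8.92%.

8.92%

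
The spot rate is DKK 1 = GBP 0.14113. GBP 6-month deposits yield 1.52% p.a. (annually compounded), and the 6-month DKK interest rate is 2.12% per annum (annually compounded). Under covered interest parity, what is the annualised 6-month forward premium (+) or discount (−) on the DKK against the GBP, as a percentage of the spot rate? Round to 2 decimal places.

T = 6/12 years.
No-arbitrage forward: 0.14113 × 1.0075713 / 1.0105444 = 0.14071478 GBP/DKK.
(F − S)/S ÷ T = (0.14071478 − 0.14113)/0.14113/(6/12) = -0.005884 → -0.59%.

-0.59%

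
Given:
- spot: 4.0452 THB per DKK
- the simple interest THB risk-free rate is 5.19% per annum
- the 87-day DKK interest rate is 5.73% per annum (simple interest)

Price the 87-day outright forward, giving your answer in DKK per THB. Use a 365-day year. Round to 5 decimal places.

0.24752

T = 87/365 years.
THB accumulates by 1 + 0.0519×87/365 = 1.0123707.
DKK accumulates by 1 + 0.0573×87/365 = 1.0136578.
Forward (THB per DKK) = 4.0452 × 1.0123707 / 1.0136578 = 4.040064.
Quoted the other way: 1/4.040064 = 0.24752 DKK per THB.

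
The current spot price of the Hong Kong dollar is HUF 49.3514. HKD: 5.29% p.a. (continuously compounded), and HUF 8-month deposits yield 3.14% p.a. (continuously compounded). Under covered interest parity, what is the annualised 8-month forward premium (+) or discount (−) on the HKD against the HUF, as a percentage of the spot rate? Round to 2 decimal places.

T = 8/12 years.
F = S · g_HUF/g_HKD = 49.3514 × 1.021154/1.0358959 = 48.6490771.
Annualised premium = (F − S)/S × (1/T) = (48.6490771 − 49.3514)/49.3514 ÷ (8/12) = -2.13%.

-2.13%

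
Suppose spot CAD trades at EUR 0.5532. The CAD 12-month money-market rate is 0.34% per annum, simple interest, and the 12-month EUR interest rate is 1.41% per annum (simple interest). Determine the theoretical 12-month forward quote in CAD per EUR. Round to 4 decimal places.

T = 1 year.
Growth of 1 EUR over T: 1 + 0.0141×1 = 1.014100.
CAD accumulates by 1 + 0.0034×1 = 1.003400.
CIP: F = S · (grow EUR)/(grow CAD) = 0.5532 × 1.014100/1.003400 = 0.5590992 EUR per CAD.
Invert for CAD per EUR: 1 / 0.5590992 = 1.7886.

1.7886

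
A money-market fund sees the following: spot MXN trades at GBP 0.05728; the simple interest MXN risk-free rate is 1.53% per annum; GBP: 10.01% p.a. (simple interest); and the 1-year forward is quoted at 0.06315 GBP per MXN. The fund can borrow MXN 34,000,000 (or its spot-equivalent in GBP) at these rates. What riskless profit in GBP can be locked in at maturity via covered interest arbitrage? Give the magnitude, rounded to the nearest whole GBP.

GBP 37,484

T = 1 year.
Keep in MXN, deliver into the forward: 34,000,000·1.015300·0.06315 = GBP 2,179,950.63.
Swap to GBP now, deposit: 34,000,000·0.05728·1.100100 = GBP 2,142,466.75.
The quoted forward overvalues MXN, so borrow GBP, buy MXN at spot, deposit the MXN at 1.53%, and sell the proceeds forward at 0.06315.
The gap between the two covered legs is GBP 37,484.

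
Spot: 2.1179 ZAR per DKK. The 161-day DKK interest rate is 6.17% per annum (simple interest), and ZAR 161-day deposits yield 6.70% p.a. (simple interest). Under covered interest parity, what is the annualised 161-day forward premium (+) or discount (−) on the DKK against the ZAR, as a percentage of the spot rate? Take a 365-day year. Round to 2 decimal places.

+0.52%

T = 161/365 years.
No-arbitrage forward: 2.1179 × 1.0295534 / 1.0272156 = 2.1227200 ZAR/DKK.
Annualised premium = (F − S)/S × (1/T) = (2.1227200 − 2.1179)/2.1179 ÷ (161/365) = 0.52%.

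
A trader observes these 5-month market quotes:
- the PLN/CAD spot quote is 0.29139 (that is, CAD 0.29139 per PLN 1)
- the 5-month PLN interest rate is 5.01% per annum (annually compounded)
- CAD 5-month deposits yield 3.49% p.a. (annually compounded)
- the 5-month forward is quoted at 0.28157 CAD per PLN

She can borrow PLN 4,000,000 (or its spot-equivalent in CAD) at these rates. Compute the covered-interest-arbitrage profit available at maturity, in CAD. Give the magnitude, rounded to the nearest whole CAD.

CAD 32,883

T = 5/12 years.
Route A — deposit PLN, sell forward: 4,000,000 × 1.020577778 × 0.28157 = CAD 1,149,456.34.
Route B — convert at spot, deposit CAD: 4,000,000 × 0.29139 × 1.014396311 = CAD 1,182,339.76.
The quoted forward undervalues PLN, so borrow PLN, convert to CAD at spot, deposit the CAD at 3.49%, and buy PLN forward at 0.28157 to cover the loan.
The gap between the two covered legs is CAD 32,883.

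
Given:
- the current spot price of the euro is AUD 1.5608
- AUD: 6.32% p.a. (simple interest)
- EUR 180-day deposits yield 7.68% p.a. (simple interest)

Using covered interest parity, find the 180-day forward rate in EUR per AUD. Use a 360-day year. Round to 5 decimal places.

0.64492

T = 180/360 years.
AUD growth factor: 1 + 0.0632×180/360 = 1.031600.
Growth of 1 EUR over T: 1 + 0.0768×180/360 = 1.038400.
So F = 1.5608 × 1.031600 / 1.038400 = 1.550579 (AUD/EUR).
Invert for EUR per AUD: 1 / 1.550579 = 0.64492.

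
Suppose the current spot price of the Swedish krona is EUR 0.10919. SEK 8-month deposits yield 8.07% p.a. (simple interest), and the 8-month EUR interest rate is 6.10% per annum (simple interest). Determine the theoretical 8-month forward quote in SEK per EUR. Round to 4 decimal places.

T = 8/12 years.
EUR growth factor: 1 + 0.0610×8/12 = 1.0406667.
SEK growth factor: 1 + 0.0807×8/12 = 1.053800.
Forward (EUR per SEK) = 0.10919 × 1.0406667 / 1.053800 = 0.1078292.
Quoted the other way: 1/0.1078292 = 9.2739 SEK per EUR.

9.2739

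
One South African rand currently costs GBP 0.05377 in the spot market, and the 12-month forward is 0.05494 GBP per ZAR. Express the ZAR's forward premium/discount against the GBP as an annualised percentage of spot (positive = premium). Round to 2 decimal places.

+2.18%

T = 1 year.
(F − S)/S = (0.05494 − 0.05377)/0.05377 = 0.0217593.
Per annum: 0.0217593 / 1 = 0.021759 = 2.18%.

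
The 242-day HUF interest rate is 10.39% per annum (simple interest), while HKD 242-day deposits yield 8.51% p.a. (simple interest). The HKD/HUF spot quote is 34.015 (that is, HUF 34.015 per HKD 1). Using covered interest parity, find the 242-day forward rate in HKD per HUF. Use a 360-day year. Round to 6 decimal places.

T = 242/360 years.
Growth of 1 HUF over T: 1 + 0.1039×242/360 = 1.0698439.
HKD accumulates by 1 + 0.0851×242/360 = 1.0572061.
CIP: F = S · (grow HUF)/(grow HKD) = 34.015 × 1.0698439/1.0572061 = 34.42161 HUF per HKD.
Quoted the other way: 1/34.42161 = 0.029052 HKD per HUF.

0.029052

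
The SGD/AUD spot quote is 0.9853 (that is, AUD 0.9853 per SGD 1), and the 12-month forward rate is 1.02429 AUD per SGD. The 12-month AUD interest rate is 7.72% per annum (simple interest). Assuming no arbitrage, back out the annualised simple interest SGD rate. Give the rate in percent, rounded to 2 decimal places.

3.62%

T = 1 year.
F/S = 1.02429/0.9853 = 1.0395717 = (growth of AUD) / (growth of SGD).
The AUD side grows by 1 + 0.0772×1 = 1.077200.
That pins the SGD growth at 1.036196.
r = (1.036196 − 1)/1 = 0.036196 → 3.62%.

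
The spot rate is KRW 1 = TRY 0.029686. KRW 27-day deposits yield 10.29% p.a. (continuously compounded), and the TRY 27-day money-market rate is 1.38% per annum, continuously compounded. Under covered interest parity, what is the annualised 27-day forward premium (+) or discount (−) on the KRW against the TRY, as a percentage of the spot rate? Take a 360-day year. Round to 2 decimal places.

-8.88%

T = 27/360 years.
CIP forward (TRY per KRW) = 0.029686 × 1.0010355/1.0077474 = 0.029488282.
(F − S)/S ÷ T = (0.029488282 − 0.029686)/0.029686/(27/360) = -0.088804 → -8.88%.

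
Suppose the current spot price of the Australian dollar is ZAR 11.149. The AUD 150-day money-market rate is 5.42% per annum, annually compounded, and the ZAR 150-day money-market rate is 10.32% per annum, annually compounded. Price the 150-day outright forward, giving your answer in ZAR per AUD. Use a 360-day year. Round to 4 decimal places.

11.3621

T = 150/360 years.
ZAR accumulates by (1 + 0.1032)^(150/360) = 1.04177182.
Growth of 1 AUD over T: (1 + 0.0542)^(150/360) = 1.0222362.
So F = 11.149 × 1.04177182 / 1.0222362 = 11.362065 (ZAR/AUD).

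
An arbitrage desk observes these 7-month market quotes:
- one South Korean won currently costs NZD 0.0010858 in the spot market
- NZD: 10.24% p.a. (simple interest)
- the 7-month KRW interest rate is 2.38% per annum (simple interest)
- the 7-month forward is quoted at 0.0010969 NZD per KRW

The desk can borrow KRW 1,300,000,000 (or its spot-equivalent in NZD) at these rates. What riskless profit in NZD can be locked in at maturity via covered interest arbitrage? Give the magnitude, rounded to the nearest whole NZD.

NZD 50,089

T = 7/12 years.
Route A — deposit KRW, sell forward: 1,300,000,000 × 1.013883333 × 0.0010969 = NZD 1,445,767.22.
Route B — convert at spot, deposit NZD: 1,300,000,000 × 0.0010858 × 1.059733333 = NZD 1,495,855.99.
The quoted forward undervalues KRW, so borrow KRW, convert to NZD at spot, deposit the NZD at 10.24%, and buy KRW forward at 0.0010969 to cover the loan.
Arbitrage profit = |1,445,767.22 − 1,495,855.99| = NZD 50,089.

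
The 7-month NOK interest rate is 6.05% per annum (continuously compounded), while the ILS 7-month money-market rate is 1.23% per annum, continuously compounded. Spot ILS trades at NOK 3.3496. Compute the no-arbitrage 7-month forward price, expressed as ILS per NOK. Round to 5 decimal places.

0.29027

T = 7/12 years.
NOK accumulates by e^(0.0605×7/12) = 1.0359218.
ILS growth factor: e^(0.0123×7/12) = 1.0072008.
Forward (NOK per ILS) = 3.3496 × 1.0359218 / 1.0072008 = 3.445116.
Invert for ILS per NOK: 1 / 3.445116 = 0.29027.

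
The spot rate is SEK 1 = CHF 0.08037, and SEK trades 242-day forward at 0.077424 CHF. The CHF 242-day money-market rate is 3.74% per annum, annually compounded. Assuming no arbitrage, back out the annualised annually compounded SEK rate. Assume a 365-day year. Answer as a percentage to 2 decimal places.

T = 242/365 years.
CIP gives F = S · g_CHF/g_SEK, so g_CHF/g_SEK = 0.077424/0.08037 = 0.9633445.
The CHF side grows by (1 + 0.0374)^(242/365) = 1.024643.
That pins the SEK growth at 1.0636309.
Annualise: 1.0636309^(365/242) − 1 = 0.097508 = 9.75%.

9.75%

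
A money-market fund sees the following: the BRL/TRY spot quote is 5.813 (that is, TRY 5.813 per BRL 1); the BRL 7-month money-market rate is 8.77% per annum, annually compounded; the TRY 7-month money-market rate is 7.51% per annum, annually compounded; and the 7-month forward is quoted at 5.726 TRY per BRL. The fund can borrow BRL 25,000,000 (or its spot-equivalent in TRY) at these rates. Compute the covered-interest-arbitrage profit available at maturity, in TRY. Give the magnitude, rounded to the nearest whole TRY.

TRY 1,250,441

T = 7/12 years.
Invest the BRL and cover forward: 25,000,000 × 1.05026040217 × 5.726 = TRY 150,344,776.57.
Convert at spot and invest in TRY: 25,000,000 × 5.813 × 1.04314617377 = TRY 151,595,217.70.
The quoted forward undervalues BRL, so borrow BRL, convert to TRY at spot, deposit the TRY at 7.51%, and buy BRL forward at 5.726 to cover the loan.
Profit = 151,595,217.70 − 150,344,776.57 = TRY 1,250,441.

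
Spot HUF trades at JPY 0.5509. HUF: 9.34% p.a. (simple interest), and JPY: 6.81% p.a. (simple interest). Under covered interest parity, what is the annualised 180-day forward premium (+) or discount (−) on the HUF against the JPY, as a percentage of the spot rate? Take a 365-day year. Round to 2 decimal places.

T = 180/365 years.
No-arbitrage forward: 0.5509 × 1.0335836 / 1.0460603 = 0.5443292 JPY/HUF.
Annualised premium = (F − S)/S × (1/T) = (0.5443292 − 0.5509)/0.5509 ÷ (180/365) = -2.42%.

-2.42%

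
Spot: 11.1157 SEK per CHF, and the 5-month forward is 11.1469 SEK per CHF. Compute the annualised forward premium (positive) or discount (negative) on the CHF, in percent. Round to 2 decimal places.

+0.67%

T = 5/12 years.
(F − S)/S = (11.1469 − 11.1157)/11.1157 = 0.0028068.
×(1/T) gives 0.67% p.a.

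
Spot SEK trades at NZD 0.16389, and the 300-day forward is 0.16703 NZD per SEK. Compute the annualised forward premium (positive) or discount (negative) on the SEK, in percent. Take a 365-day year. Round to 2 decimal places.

T = 300/365 years.
(F − S)/S = (0.16703 − 0.16389)/0.16389 = 0.0191592.
Annualise by dividing by T: 0.0191592 / (300/365) = 0.023310 → 2.33%.

+2.33%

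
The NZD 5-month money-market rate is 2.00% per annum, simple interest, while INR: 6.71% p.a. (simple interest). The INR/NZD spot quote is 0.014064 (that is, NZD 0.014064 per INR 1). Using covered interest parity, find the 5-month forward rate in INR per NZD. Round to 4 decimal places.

T = 5/12 years.
NZD growth factor: 1 + 0.0200×5/12 = 1.00833333.
INR accumulates by 1 + 0.0671×5/12 = 1.02795833.
CIP: F = S · (grow NZD)/(grow INR) = 0.014064 × 1.00833333/1.02795833 = 0.013795501 NZD per INR.
Quoted the other way: 1/0.013795501 = 72.4874 INR per NZD.

72.4874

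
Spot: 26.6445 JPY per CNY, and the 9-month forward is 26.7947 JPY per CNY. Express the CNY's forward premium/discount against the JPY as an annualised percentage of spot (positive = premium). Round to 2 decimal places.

T = 9/12 years.
Period premium: (26.7947 − 26.6445)/26.6445 = 0.0056372.
Per annum: 0.0056372 / (9/12) = 0.007516 = 0.75%.

+0.75%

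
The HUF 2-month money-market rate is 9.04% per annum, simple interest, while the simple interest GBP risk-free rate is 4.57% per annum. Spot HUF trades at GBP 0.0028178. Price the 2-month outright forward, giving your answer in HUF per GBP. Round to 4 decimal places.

T = 2/12 years.
GBP accumulates by 1 + 0.0457×2/12 = 1.007616667.
HUF accumulates by 1 + 0.0904×2/12 = 1.015066667.
Forward (GBP per HUF) = 0.0028178 × 1.007616667 / 1.015066667 = 0.00279711898.
Invert for HUF per GBP: 1 / 0.00279711898 = 357.5107.

357.5107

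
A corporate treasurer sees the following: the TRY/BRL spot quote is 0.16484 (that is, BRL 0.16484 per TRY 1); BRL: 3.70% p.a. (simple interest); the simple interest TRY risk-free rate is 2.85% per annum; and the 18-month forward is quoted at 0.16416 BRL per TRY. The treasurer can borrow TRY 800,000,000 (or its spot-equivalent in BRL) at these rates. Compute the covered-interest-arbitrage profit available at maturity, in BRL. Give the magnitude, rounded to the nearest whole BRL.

T = 18/12 years.
Keep in TRY, deliver into the forward: 800,000,000·1.042750·0.16416 = BRL 136,942,272.00.
Swap to BRL now, deposit: 800,000,000·0.16484·1.055500 = BRL 139,190,896.00.
The quoted forward undervalues TRY, so borrow TRY, convert to BRL at spot, deposit the BRL at 3.70%, and buy TRY forward at 0.16416 to cover the loan.
Arbitrage profit = |136,942,272.00 − 139,190,896.00| = BRL 2,248,624.

BRL 2,248,624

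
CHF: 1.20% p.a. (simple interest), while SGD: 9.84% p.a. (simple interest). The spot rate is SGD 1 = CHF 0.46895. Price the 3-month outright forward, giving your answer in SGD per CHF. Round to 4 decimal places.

2.1783

T = 3/12 years.
CHF accumulates by 1 + 0.0120×3/12 = 1.003000.
SGD accumulates by 1 + 0.0984×3/12 = 1.024600.
Forward (CHF per SGD) = 0.46895 × 1.003000 / 1.024600 = 0.4590639.
Invert for SGD per CHF: 1 / 0.4590639 = 2.1783.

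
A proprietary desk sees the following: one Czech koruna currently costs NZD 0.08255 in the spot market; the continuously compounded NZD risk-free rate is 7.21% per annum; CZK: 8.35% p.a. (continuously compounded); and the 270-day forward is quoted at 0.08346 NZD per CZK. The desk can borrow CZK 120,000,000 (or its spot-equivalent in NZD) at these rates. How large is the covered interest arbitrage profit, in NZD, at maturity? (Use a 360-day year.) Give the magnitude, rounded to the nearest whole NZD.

T = 270/360 years.
Invest the CZK and cover forward: 120,000,000 × 1.064627529 × 0.08346 = NZD 10,662,457.63.
Convert at spot and invest in NZD: 120,000,000 × 0.08255 × 1.0555637665 = NZD 10,456,414.67.
The quoted forward overvalues CZK, so borrow NZD, buy CZK at spot, deposit the CZK at 8.35%, and sell the proceeds forward at 0.08346.
Arbitrage profit = |10,662,457.63 − 10,456,414.67| = NZD 206,043.

NZD 206,043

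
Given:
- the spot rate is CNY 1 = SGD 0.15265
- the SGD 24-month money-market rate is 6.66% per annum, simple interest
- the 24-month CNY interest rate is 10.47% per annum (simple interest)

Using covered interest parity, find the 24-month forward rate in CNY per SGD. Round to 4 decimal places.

T = 2 years.
SGD growth factor: 1 + 0.0666×2 = 1.133200.
CNY accumulates by 1 + 0.1047×2 = 1.209400.
Forward (SGD per CNY) = 0.15265 × 1.133200 / 1.209400 = 0.1430321.
Invert for CNY per SGD: 1 / 0.1430321 = 6.9914.

6.9914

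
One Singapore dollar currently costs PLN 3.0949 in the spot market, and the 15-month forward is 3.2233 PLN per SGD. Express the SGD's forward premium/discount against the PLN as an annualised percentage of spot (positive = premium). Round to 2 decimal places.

+3.32%

T = 15/12 years.
Period premium: (3.2233 − 3.0949)/3.0949 = 0.0414876.
×(1/T) gives 3.32% p.a.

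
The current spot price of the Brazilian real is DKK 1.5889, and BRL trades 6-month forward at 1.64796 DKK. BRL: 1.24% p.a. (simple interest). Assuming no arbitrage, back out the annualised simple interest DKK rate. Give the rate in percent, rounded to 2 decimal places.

T = 6/12 years.
CIP gives F = S · g_DKK/g_BRL, so g_DKK/g_BRL = 1.64796/1.5889 = 1.0371704.
The BRL side grows by 1 + 0.0124×6/12 = 1.006200.
Hence g_DKK = 1.0436009.
r = (1.0436009 − 1)/(6/12) = 0.087202 → 8.72%.

8.72%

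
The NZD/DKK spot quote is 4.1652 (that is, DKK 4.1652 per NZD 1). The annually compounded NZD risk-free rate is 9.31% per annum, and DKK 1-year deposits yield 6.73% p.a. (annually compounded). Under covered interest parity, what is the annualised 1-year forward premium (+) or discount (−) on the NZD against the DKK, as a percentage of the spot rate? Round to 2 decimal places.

T = 1 year.
CIP forward (DKK per NZD) = 4.1652 × 1.067300/1.093100 = 4.0668905.
Annualised premium = (F − S)/S × (1/T) = (4.0668905 − 4.1652)/4.1652 ÷ 1 = -2.36%.

-2.36%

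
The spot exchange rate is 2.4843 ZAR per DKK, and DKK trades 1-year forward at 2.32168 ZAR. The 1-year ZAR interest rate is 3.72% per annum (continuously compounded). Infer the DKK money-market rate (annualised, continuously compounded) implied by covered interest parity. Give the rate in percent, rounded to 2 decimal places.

T = 1 year.
CIP gives F = S · g_ZAR/g_DKK, so g_ZAR/g_DKK = 2.32168/2.4843 = 0.9345409.
The ZAR side grows by e^(0.0372×1) = 1.0379006.
Hence g_DKK = 1.1105994.
r = ln(1.1105994)/1 = 0.104900 → 10.49%.

10.49%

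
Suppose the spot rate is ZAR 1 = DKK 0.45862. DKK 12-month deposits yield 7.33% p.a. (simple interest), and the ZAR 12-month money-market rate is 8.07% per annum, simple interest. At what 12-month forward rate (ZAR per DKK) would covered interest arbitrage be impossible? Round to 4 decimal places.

T = 1 year.
Growth of 1 DKK over T: 1 + 0.0733×1 = 1.073300.
Growth of 1 ZAR over T: 1 + 0.0807×1 = 1.080700.
So F = 0.45862 × 1.073300 / 1.080700 = 0.4554796 (DKK/ZAR).
Invert for ZAR per DKK: 1 / 0.4554796 = 2.1955.

2.1955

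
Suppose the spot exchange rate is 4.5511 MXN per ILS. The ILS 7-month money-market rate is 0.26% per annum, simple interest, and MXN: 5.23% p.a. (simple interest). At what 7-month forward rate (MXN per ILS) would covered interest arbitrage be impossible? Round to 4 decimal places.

T = 7/12 years.
Growth of 1 MXN over T: 1 + 0.0523×7/12 = 1.0305083.
ILS accumulates by 1 + 0.0026×7/12 = 1.0015167.
CIP: F = S · (grow MXN)/(grow ILS) = 4.5511 × 1.0305083/1.0015167 = 4.682844 MXN per ILS.

4.6828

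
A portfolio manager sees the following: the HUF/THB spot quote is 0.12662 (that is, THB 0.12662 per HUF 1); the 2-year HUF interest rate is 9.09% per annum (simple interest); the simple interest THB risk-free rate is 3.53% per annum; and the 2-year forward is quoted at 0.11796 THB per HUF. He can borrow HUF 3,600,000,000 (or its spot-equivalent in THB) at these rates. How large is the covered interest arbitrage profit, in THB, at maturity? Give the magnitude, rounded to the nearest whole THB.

THB 13,844,722

T = 2 years.
Route A — deposit HUF, sell forward: 3,600,000,000 × 1.181800 × 0.11796 = THB 501,858,460.80.
Route B — convert at spot, deposit THB: 3,600,000,000 × 0.12662 × 1.070600 = THB 488,013,739.20.
The quoted forward overvalues HUF, so borrow THB, buy HUF at spot, deposit the HUF at 9.09%, and sell the proceeds forward at 0.11796.
Arbitrage profit = |501,858,460.80 − 488,013,739.20| = THB 13,844,722.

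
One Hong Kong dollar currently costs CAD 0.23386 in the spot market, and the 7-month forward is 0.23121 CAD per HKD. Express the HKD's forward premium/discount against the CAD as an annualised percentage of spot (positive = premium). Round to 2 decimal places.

T = 7/12 years.
HKD trades forward at -1.13316% vs spot over the period.
Annualise by dividing by T: -0.0113316 / (7/12) = -0.019426 → -1.94%.

-1.94%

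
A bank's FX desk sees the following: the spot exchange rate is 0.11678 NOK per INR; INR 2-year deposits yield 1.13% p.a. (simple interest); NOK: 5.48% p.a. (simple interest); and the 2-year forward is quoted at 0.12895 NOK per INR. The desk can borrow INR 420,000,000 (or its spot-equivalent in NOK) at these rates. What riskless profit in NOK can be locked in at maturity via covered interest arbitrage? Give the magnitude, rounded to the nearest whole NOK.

NOK 959,776

T = 2 years.
Invest the INR and cover forward: 420,000,000 × 1.022600 × 0.12895 = NOK 55,382,993.40.
Convert at spot and invest in NOK: 420,000,000 × 0.11678 × 1.109600 = NOK 54,423,216.96.
The quoted forward overvalues INR, so borrow NOK, buy INR at spot, deposit the INR at 1.13%, and sell the proceeds forward at 0.12895.
The gap between the two covered legs is NOK 959,776.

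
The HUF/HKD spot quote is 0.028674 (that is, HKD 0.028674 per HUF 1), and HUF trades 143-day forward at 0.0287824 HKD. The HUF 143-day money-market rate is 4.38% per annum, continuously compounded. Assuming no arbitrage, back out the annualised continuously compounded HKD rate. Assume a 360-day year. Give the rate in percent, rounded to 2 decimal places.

5.33%

T = 143/360 years.
F/S = 0.0287824/0.028674 = 1.0037804 = (growth of HKD) / (growth of HUF).
HUF growth factor: e^(0.0438×143/360) = 1.0175506.
Hence g_HKD = 1.0213973.
Take logs: ln 1.0213973 / (143/360) = 0.053299, so 5.33%.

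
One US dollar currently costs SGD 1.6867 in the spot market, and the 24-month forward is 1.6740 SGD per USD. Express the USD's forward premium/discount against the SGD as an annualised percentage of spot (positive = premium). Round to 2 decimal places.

-0.38%

T = 2 years.
USD trades forward at -0.75295% vs spot over the period.
Per annum: -0.0075295 / 2 = -0.003765 = -0.38%.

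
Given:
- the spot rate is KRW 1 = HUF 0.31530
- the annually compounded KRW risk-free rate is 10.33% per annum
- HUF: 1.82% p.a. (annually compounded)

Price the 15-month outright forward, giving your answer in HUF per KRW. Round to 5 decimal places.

0.28520

T = 15/12 years.
HUF growth factor: (1 + 0.0182)^(15/12) = 1.0228015.
KRW accumulates by (1 + 0.1033)^(15/12) = 1.1307511.
Forward (HUF per KRW) = 0.3153 × 1.0228015 / 1.1307511 = 0.2851992.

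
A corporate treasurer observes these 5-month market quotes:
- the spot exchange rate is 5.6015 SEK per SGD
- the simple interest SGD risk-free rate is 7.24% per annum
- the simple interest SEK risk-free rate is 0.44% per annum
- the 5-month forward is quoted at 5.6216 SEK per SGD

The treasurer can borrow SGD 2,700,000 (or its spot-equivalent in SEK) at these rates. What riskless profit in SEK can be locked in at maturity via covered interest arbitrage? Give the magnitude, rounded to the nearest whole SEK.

T = 5/12 years.
Route A — deposit SGD, sell forward: 2,700,000 × 1.0301666667 × 5.6216 = SEK 15,636,199.32.
Route B — convert at spot, deposit SEK: 2,700,000 × 5.6015 × 1.0018333333 = SEK 15,151,777.42.
The quoted forward overvalues SGD, so borrow SEK, buy SGD at spot, deposit the SGD at 7.24%, and sell the proceeds forward at 5.6216.
The gap between the two covered legs is SEK 484,422.

SEK 484,422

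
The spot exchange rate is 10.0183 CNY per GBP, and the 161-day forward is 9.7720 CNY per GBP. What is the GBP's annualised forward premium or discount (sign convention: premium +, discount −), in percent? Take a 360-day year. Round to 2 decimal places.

T = 161/360 years.
Period premium: (9.7720 − 10.0183)/10.0183 = -0.0245850.
Annualise by dividing by T: -0.0245850 / (161/360) = -0.054973 → -5.50%.

-5.50%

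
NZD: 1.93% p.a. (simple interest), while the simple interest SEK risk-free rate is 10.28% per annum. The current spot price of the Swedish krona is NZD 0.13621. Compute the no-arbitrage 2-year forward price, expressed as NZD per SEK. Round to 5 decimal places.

T = 2 years.
NZD accumulates by 1 + 0.0193×2 = 1.038600.
SEK accumulates by 1 + 0.1028×2 = 1.205600.
Forward (NZD per SEK) = 0.13621 × 1.038600 / 1.205600 = 0.1173422.

0.11734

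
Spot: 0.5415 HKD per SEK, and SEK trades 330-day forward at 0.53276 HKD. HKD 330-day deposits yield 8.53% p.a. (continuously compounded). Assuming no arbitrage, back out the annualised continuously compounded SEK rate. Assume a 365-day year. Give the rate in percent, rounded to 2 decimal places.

T = 330/365 years.
By CIP, F/S equals the HKD-to-SEK growth ratio: 0.53276/0.5415 = 0.9838596.
HKD growth factor: e^(0.0853×330/365) = 1.0801723.
That pins the SEK growth at 1.0978927.
Take logs: ln 1.0978927 / (330/365) = 0.103298, so 10.33%.

10.33%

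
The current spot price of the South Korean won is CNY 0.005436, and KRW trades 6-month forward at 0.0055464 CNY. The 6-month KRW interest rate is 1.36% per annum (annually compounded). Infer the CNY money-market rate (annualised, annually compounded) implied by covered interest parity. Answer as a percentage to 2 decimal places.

T = 6/12 years.
F/S = 0.0055464/0.005436 = 1.0203091 = (growth of CNY) / (growth of KRW).
The KRW side grows by (1 + 0.0136)^(6/12) = 1.006777.
Hence g_CNY = 1.0272237.
r = 1.0272237^(12/6) − 1 = 0.055189 → 5.52%.

5.52%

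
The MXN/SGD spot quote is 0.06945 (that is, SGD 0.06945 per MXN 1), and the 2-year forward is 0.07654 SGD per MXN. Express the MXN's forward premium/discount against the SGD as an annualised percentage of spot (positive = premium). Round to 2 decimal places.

T = 2 years.
MXN trades forward at +10.20878% vs spot over the period.
×(1/T) gives 5.10% p.a.

+5.10%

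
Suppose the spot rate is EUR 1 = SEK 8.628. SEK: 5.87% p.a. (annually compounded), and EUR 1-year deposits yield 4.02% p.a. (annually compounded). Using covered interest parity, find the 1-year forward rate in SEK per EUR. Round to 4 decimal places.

8.7814

T = 1 year.
SEK growth factor: (1 + 0.0587)^1 = 1.058700.
EUR growth factor: (1 + 0.0402)^1 = 1.040200.
CIP: F = S · (grow SEK)/(grow EUR) = 8.628 × 1.058700/1.040200 = 8.781449 SEK per EUR.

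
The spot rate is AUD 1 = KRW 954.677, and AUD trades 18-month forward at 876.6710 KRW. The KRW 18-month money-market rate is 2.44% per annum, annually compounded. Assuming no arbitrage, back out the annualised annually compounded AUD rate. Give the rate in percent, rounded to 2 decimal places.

T = 18/12 years.
CIP gives F = S · g_KRW/g_AUD, so g_KRW/g_AUD = 876.671/954.677 = 0.9182907.
The KRW side grows by (1 + 0.0244)^(18/12) = 1.0368224.
That pins the AUD growth at 1.1290786.
Annualise: 1.1290786^(12/18) − 1 = 0.084300 = 8.43%.

8.43%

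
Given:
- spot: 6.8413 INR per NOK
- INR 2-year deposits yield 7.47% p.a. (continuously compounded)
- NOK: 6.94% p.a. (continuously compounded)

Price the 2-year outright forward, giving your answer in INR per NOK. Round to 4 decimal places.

6.9142

T = 2 years.
INR accumulates by e^(0.0747×2) = 1.1611374.
NOK accumulates by e^(0.0694×2) = 1.1488943.
CIP: F = S · (grow INR)/(grow NOK) = 6.8413 × 1.1611374/1.1488943 = 6.914204 INR per NOK.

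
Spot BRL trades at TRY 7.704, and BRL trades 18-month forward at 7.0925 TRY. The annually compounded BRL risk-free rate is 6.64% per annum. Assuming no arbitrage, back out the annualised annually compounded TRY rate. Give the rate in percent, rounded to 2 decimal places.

0.92%

T = 18/12 years.
By CIP, F/S equals the TRY-to-BRL growth ratio: 7.0925/7.704 = 0.9206256.
BRL growth factor: (1 + 0.0664)^(18/12) = 1.1012355.
So the TRY growth factor = 1.0138256.
Annualise: 1.0138256^(12/18) − 1 = 0.009196 = 0.92%.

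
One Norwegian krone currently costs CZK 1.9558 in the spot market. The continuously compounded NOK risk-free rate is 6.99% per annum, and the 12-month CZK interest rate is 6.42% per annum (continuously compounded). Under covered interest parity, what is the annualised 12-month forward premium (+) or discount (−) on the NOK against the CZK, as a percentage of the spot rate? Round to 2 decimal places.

T = 1 year.
No-arbitrage forward: 1.9558 × 1.0663056 / 1.0724009 = 1.9446836 CZK/NOK.
(F − S)/S ÷ T = (1.9446836 − 1.9558)/1.9558/1 = -0.005684 → -0.57%.

-0.57%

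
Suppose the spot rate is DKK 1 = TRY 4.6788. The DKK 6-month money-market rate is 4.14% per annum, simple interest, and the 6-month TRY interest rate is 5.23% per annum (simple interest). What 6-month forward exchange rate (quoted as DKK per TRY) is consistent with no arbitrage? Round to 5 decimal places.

T = 6/12 years.
TRY accumulates by 1 + 0.0523×6/12 = 1.026150.
DKK accumulates by 1 + 0.0414×6/12 = 1.020700.
So F = 4.6788 × 1.026150 / 1.020700 = 4.703782 (TRY/DKK).
Invert for DKK per TRY: 1 / 4.703782 = 0.21259.

0.21259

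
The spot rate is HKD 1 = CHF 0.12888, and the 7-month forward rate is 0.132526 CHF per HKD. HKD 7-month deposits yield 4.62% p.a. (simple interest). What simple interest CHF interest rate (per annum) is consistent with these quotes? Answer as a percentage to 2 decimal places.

9.60%

T = 7/12 years.
F/S = 0.132526/0.12888 = 1.0282899 = (growth of CHF) / (growth of HKD).
HKD growth factor: 1 + 0.0462×7/12 = 1.026950.
That pins the CHF growth at 1.0560023.
r = (1.0560023 − 1)/(7/12) = 0.096004 → 9.60%.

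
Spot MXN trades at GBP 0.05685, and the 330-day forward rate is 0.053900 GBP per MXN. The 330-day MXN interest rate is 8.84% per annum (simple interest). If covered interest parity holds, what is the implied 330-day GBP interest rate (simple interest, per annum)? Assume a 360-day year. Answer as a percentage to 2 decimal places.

2.72%

T = 330/360 years.
By CIP, F/S equals the GBP-to-MXN growth ratio: 0.0539/0.05685 = 0.9481091.
MXN growth factor: 1 + 0.0884×330/360 = 1.0810333.
Hence g_GBP = 1.0249375.
(1.0249375 − 1)/T = 0.027205, i.e. 2.72%.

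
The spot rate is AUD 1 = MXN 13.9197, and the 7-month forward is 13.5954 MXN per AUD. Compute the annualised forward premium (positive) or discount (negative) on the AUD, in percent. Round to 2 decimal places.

T = 7/12 years.
(F − S)/S = (13.5954 − 13.9197)/13.9197 = -0.0232979.
×(1/T) gives -3.99% p.a.

-3.99%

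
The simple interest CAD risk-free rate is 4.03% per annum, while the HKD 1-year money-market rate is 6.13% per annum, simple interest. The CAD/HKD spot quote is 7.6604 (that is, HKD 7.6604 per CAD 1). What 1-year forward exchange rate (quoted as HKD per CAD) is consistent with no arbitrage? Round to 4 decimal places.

7.8150

T = 1 year.
HKD growth factor: 1 + 0.0613×1 = 1.061300.
CAD growth factor: 1 + 0.0403×1 = 1.040300.
CIP: F = S · (grow HKD)/(grow CAD) = 7.6604 × 1.061300/1.040300 = 7.815037 HKD per CAD.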